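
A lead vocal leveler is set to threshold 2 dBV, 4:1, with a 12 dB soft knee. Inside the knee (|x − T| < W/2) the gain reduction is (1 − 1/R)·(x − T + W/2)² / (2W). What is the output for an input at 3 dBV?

1.46875 dBV

x − T + W/2 = 3 − 2 + 6 = 7.
GR = (1 − 1/4) × 7² / 24 = 0.75 × 49 / 24 = 1.53125 dB.
Output = 3 − 1.53125 = 1.46875 dBV.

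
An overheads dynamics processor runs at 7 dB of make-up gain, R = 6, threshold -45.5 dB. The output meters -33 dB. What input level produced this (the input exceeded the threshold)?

-12.5 dB

Remove make-up: -33 − 7 = -40 dB.
That's 5.5 dB above the -45.5 dB threshold.
Undo the ratio: input overshoot = 5.5 × 6 = 33 dB, giving input = -12.5 dB.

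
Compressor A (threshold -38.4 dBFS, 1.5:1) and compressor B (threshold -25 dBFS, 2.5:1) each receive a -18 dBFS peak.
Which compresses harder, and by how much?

A, by 2.6 dB

A: 20.4 dB over, compressed to 13.6 dB over, so 6.8 dB of GR.
B: 7 dB over, compressed to 2.8 dB over, so 4.2 dB of GR.
A reduces 2.6 dB more.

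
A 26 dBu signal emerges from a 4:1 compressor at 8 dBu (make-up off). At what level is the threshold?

2 dBu

Input is 24 dB above T (since output overshoot × R = input overshoot: (8 − T)·4 = 26 − T gives T = 2 dBu).
Check: 2 + (26 − 2)/4 = 2 + 6 = 8 dBu. ✓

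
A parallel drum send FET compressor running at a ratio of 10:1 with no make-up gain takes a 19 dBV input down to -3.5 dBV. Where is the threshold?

Let T be the threshold. Output overshoot = (input overshoot)/R, so -3.5 − T = (19 − T)/10.
10·(-3.5 − T) = 19 − T → 9·T = -35 − 19 = -54.
T = -54/9 = -6 dBV.

-6 dBV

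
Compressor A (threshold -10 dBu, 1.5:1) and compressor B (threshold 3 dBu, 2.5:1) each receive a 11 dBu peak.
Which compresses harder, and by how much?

A, by 2.2 dB

A: overshoot 21 dB → output overshoot 14 dB → GR 7 dB.
B: overshoot 8 dB → output overshoot 3.2 dB → GR 4.8 dB.
A applies 2.2 dB more gain reduction.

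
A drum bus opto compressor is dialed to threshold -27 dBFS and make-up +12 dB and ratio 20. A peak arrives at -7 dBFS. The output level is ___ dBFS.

-14 dBFS

Overshoot: -7 − (-27) = 20 dB.
The 20 dB excess becomes 1 dB after 20:1 reduction.
So the level is -27 + 1 = -26 dBFS; make-up adds 12 dB, giving -14 dBFS.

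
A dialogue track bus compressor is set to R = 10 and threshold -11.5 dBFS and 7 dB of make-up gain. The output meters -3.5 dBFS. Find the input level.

-1.5 dBFS

Before make-up, the level was -3.5 − 7 = -10.5 dBFS.
The compressed level sits -10.5 − (-11.5) = 1 dB over threshold.
Undo the ratio: input overshoot = 1 × 10 = 10 dB, giving input = -1.5 dBFS.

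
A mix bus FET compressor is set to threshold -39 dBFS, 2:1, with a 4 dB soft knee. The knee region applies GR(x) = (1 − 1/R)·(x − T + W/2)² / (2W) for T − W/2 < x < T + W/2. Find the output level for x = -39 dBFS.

-39.25 dBFS

x − T + W/2 = -39 − (-39) + 2 = 2.
GR = (1 − 1/2) × 2² / 8 = 0.5 × 4 / 8 = 0.25 dB.
Output = -39 − 0.25 = -39.25 dBFS.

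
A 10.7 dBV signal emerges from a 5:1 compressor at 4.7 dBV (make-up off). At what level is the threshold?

Gain reduction = 10.7 − 4.7 = 6 dB; output overshoot = GR / (R − 1) = 6 / 4 = 1.5 dB.
Threshold = output − output overshoot = 4.7 − 1.5 = 3.2 dBV.

3.2 dBV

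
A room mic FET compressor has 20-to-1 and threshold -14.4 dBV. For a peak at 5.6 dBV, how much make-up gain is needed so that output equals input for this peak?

19 dB

The peak compresses to -14.4 + 20/20 = -13.4 dBV.
To reach 5.6 dBV requires 5.6 − (-13.4) = 19 dB of make-up.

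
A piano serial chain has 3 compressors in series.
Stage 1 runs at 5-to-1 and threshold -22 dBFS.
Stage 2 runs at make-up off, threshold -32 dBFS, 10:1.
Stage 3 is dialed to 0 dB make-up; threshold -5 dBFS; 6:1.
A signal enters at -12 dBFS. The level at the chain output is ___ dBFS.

-30.8 dBFS

Stage 1: -12 dBFS is 10 dB over -22 dBFS; at 5:1 that becomes 2 dB over, giving -20 dBFS.
Stage 2: 12 dB above -32 dBFS, reduced 10:1 to 1.2 dB above → -30.8 dBFS.
Stage 3: below threshold (-30.8 ≤ -5); passes unchanged; output -30.8 dBFS.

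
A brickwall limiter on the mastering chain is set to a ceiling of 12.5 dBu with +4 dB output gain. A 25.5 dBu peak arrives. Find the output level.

16.5 dBu

At ∞:1, everything above 12.5 dBu is held at the ceiling.
Output gain then adds 4 dB: 12.5 + 4 = 16.5 dBu.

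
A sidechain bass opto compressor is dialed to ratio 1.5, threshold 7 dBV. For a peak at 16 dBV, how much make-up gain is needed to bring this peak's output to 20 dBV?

7 dB

Without make-up, output = threshold + overshoot/1.5 = 7 + 6 = 13 dBV.
Gap to target: 7 dB.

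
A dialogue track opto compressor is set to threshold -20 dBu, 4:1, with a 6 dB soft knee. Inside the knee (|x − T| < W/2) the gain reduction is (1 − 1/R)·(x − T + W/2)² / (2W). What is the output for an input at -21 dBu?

x − T + W/2 = -21 − (-20) + 3 = 2.
GR = (1 − 1/4) × 2² / 12 = 0.75 × 4 / 12 = 0.25 dB.
Output = -21 − 0.25 = -21.25 dBu.

-21.25 dBu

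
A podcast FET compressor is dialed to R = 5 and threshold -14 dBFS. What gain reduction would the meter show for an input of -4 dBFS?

8 dB

The signal is 10 dB above threshold.
At 5:1, output sits 10/5 = 2 dB above threshold.
Gain reduction = 10 − 2 = 8 dB.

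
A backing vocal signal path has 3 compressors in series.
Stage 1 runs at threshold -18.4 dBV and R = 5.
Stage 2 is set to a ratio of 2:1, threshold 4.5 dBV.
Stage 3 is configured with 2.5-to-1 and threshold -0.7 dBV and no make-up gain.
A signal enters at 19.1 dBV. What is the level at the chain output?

-10.9 dBV

Stage 1: 19.1 dBV is 37.5 dB over -18.4 dBV; at 5:1 that becomes 7.5 dB over, giving -10.9 dBV.
Stage 2: -10.9 dBV is at or below the 4.5 dBV threshold — no compression; output -10.9 dBV.
Stage 3: below threshold (-10.9 ≤ -0.7); passes unchanged; output -10.9 dBV.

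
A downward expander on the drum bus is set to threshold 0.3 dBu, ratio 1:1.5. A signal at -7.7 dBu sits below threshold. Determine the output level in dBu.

Below threshold, a 1:1.5 expander applies gain = (1.5−1)×(T − x) of attenuation.
(1.5−1) × 8 = 4 dB, so output = -7.7 − 4 = -11.7 dBu.

-11.7 dBu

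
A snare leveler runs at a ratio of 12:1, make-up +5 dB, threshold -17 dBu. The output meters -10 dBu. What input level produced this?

7 dBu

Stripping the +5 dB make-up gives -15 dBu at the gain stage.
The compressed level sits -15 − (-17) = 2 dB over threshold.
Before 12:1 compression the overshoot was 2 × 12 = 24 dB, so input = -17 + 24 = 7 dBu.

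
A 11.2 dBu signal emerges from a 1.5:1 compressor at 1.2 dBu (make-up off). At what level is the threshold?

-18.8 dBu

Gain reduction = 11.2 − 1.2 = 10 dB; output overshoot = GR / (R − 1) = 10 / 0.5 = 20 dB.
Threshold = output − output overshoot = 1.2 − 20 = -18.8 dBu.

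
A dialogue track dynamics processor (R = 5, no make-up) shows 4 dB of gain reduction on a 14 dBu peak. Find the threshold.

Let T be the threshold. Output overshoot = (input overshoot)/R, so 10 − T = (14 − T)/5.
5·(10 − T) = 14 − T → 4·T = 50 − 14 = 36.
T = 36/4 = 9 dBu.

9 dBu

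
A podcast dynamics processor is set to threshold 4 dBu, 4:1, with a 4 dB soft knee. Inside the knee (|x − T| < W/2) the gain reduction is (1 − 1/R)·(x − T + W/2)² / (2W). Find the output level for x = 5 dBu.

4.15625 dBu

x − T + W/2 = 5 − 4 + 2 = 3.
GR = (1 − 1/4) × 3² / 8 = 0.75 × 9 / 8 = 0.84375 dB.
Output = 5 − 0.84375 = 4.15625 dBu.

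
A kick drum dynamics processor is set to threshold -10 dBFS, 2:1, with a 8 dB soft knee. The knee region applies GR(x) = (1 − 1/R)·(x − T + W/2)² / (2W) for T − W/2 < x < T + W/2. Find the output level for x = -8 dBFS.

x − T + W/2 = -8 − (-10) + 4 = 6.
GR = (1 − 1/2) × 6² / 16 = 0.5 × 36 / 16 = 1.125 dB.
Output = -8 − 1.125 = -9.125 dBFS.

-9.125 dBFS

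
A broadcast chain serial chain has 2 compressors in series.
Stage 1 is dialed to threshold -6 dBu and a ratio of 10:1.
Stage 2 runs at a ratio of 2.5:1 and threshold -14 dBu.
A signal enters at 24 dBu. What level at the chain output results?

-9.6 dBu

Stage 1: overshoot 30 dB → 30/10 = 3 dB → -3 dBu.
Stage 2: -3 dBu is 11 dB over -14 dBu; at 2.5:1 that becomes 4.4 dB over, giving -9.6 dBu.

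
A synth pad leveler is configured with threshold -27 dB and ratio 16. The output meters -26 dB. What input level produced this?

Post-compression overshoot = -26 − (-27) = 1 dB.
Before 16:1 compression the overshoot was 1 × 16 = 16 dB, so input = -27 + 16 = -11 dB.

-11 dB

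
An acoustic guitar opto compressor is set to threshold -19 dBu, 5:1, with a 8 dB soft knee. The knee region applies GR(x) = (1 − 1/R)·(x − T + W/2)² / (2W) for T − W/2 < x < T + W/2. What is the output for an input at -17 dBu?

x − T + W/2 = -17 − (-19) + 4 = 6.
GR = (1 − 1/5) × 6² / 16 = 0.8 × 36 / 16 = 1.8 dB.
Output = -17 − 1.8 = -18.8 dBu.

-18.8 dBu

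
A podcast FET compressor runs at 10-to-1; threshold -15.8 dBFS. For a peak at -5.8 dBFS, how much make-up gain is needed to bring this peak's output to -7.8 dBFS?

Without make-up, output = threshold + overshoot/10 = -15.8 + 1 = -14.8 dBFS.
Gap to target: 7 dB.

7 dB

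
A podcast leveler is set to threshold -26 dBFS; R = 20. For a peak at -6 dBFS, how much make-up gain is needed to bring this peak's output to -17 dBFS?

8 dB

Overshoot 20 dB → 20/20 = 1 dB after compression, so the compressed level is -26 + 1 = -25 dBFS.
Make-up = target − compressed = -17 − (-25) = 8 dB.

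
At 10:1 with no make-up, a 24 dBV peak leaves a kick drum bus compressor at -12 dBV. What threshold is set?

Input is 40 dB above T (since output overshoot × R = input overshoot: (-12 − T)·10 = 24 − T gives T = -16 dBV).
Check: -16 + (24 − (-16))/10 = -16 + 4 = -12 dBV. ✓

-16 dBV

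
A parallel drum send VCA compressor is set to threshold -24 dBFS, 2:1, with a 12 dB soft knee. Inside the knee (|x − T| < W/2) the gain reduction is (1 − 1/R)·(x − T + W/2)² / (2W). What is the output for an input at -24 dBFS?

-24.75 dBFS

x − T + W/2 = -24 − (-24) + 6 = 6.
GR = (1 − 1/2) × 6² / 24 = 0.5 × 36 / 24 = 0.75 dB.
Output = -24 − 0.75 = -24.75 dBFS.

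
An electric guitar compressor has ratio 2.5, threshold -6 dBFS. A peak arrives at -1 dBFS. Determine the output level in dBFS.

Overshoot: -1 − (-6) = 5 dB.
The 5 dB excess becomes 2 dB after 2.5:1 reduction.
So the level is -6 + 2 = -4 dBFS.

-4 dBFS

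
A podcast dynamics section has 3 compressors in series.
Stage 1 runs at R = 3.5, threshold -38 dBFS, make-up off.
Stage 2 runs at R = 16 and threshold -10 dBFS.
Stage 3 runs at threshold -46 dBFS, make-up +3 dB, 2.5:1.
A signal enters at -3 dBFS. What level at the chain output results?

Stage 1: overshoot 35 dB → 35/3.5 = 10 dB → -28 dBFS.
Stage 2: -28 dBFS is at or below the -10 dBFS threshold — no compression; output -28 dBFS.
Stage 3: -28 dBFS is 18 dB over -46 dBFS; at 2.5:1 that becomes 7.2 dB over, giving -38.8 dBFS; +3 dB make-up → -35.8 dBFS.

-35.8 dBFS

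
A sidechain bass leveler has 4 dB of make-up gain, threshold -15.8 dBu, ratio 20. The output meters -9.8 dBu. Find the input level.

Before make-up, the level was -9.8 − 4 = -13.8 dBu.
That's 2 dB above the -15.8 dBu threshold.
Undo the ratio: input overshoot = 2 × 20 = 40 dB, giving input = 24.2 dBu.

24.2 dBu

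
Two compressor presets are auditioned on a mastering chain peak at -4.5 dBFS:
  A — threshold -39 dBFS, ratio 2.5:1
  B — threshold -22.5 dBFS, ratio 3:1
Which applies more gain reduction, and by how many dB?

A, by 8.7 dB

A: GR = 34.5 − 34.5/2.5 = 20.7 dB.
B: GR = 18 − 18/3 = 12 dB.
A reduces 8.7 dB more.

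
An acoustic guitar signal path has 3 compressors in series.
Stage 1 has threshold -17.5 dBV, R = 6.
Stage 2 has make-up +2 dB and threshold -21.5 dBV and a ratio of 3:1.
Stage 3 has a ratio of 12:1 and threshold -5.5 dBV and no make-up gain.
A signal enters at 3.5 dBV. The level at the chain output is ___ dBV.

Stage 1: 21 dB above -17.5 dBV, reduced 6:1 to 3.5 dB above → -14 dBV.
Stage 2: 7.5 dB above -21.5 dBV, reduced 3:1 to 2.5 dB above → -19 dBV; +2 dB make-up → -17 dBV.
Stage 3: -17 dBV ≤ -5.5 dBV, so stage 3 doesn't engage; output -17 dBV.

-17 dBV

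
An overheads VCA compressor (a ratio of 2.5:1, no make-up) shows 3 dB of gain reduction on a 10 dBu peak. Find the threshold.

Gain reduction = 10 − 7 = 3 dB; output overshoot = GR / (R − 1) = 3 / 1.5 = 2 dB.
Threshold = output − output overshoot = 7 − 2 = 5 dBu.

5 dBu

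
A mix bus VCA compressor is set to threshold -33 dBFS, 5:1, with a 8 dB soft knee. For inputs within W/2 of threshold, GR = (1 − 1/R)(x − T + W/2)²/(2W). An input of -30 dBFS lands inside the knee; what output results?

x − T + W/2 = -30 − (-33) + 4 = 7.
GR = (1 − 1/5) × 7² / 16 = 0.8 × 49 / 16 = 2.45 dB.
Output = -30 − 2.45 = -32.45 dBFS.

-32.45 dBFS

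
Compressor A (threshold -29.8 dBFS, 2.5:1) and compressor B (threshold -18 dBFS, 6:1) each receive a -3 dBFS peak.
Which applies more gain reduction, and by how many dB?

A, by 3.58 dB

A: 26.8 dB over, compressed to 10.72 dB over, so 16.08 dB of GR.
B: 15 dB over, compressed to 2.5 dB over, so 12.5 dB of GR.
Difference: 3.58 dB in favour of A.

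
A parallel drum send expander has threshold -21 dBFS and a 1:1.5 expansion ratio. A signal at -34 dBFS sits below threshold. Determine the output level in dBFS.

The input is 13 dB below the -21 dBFS threshold.
A 1:1.5 expander multiplies undershoot by 1.5: 13 × 1.5 = 19.5 dB below threshold.
Output = -21 − 19.5 = -40.5 dBFS.

-40.5 dBFS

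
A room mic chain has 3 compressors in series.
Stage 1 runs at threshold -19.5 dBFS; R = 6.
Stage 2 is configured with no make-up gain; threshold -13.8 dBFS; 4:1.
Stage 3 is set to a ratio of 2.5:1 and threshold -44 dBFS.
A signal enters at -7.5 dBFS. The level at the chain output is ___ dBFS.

-33.4 dBFS

Stage 1: 12 dB above -19.5 dBFS, reduced 6:1 to 2 dB above → -17.5 dBFS.
Stage 2: below threshold (-17.5 ≤ -13.8); passes unchanged; output -17.5 dBFS.
Stage 3: -17.5 dBFS is 26.5 dB over -44 dBFS; at 2.5:1 that becomes 10.6 dB over, giving -33.4 dBFS.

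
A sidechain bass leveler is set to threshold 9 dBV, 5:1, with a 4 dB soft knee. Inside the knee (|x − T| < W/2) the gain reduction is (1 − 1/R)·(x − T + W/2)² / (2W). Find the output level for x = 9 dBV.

x − T + W/2 = 9 − 9 + 2 = 2.
GR = (1 − 1/5) × 2² / 8 = 0.8 × 4 / 8 = 0.4 dB.
Output = 9 − 0.4 = 8.6 dBV.

8.6 dBV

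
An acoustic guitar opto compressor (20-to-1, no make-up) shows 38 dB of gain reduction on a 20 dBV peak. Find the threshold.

-20 dBV

Gain reduction = 20 − (-18) = 38 dB; output overshoot = GR / (R − 1) = 38 / 19 = 2 dB.
Threshold = output − output overshoot = -18 − 2 = -20 dBV.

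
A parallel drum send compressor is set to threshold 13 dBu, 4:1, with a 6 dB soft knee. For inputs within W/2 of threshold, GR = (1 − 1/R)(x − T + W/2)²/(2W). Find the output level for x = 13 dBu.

x − T + W/2 = 13 − 13 + 3 = 3.
GR = (1 − 1/4) × 3² / 12 = 0.75 × 9 / 12 = 0.5625 dB.
Output = 13 − 0.5625 = 12.4375 dBu.

12.4375 dBu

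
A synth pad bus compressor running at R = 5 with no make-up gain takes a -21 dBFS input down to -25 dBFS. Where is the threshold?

Let T be the threshold. Output overshoot = (input overshoot)/R, so -25 − T = (-21 − T)/5.
5·(-25 − T) = -21 − T → 4·T = -125 − (-21) = -104.
T = -104/4 = -26 dBFS.

-26 dBFS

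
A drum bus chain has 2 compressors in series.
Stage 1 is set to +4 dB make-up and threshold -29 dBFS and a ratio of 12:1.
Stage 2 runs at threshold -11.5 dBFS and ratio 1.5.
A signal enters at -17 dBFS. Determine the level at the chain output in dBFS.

-24 dBFS

Stage 1: -17 dBFS is 12 dB over -29 dBFS; at 12:1 that becomes 1 dB over, giving -28 dBFS; +4 dB make-up → -24 dBFS.
Stage 2: below threshold (-24 ≤ -11.5); passes unchanged; output -24 dBFS.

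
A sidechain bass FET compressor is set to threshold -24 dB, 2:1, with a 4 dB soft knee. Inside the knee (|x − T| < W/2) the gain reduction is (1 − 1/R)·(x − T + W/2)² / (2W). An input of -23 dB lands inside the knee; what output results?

-23.5625 dB

x − T + W/2 = -23 − (-24) + 2 = 3.
GR = (1 − 1/2) × 3² / 8 = 0.5 × 9 / 8 = 0.5625 dB.
Output = -23 − 0.5625 = -23.5625 dB.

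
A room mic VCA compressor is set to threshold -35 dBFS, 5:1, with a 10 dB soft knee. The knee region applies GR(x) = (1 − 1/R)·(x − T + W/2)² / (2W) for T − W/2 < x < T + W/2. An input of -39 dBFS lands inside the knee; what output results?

-39.04 dBFS

x − T + W/2 = -39 − (-35) + 5 = 1.
GR = (1 − 1/5) × 1² / 20 = 0.8 × 1 / 20 = 0.04 dB.
Output = -39 − 0.04 = -39.04 dBFS.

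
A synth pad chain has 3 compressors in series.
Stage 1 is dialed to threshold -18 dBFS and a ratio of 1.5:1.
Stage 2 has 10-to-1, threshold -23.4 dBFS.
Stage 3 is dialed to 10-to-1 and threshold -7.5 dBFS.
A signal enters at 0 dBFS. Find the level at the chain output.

Stage 1: 18 dB above -18 dBFS, reduced 1.5:1 to 12 dB above → -6 dBFS.
Stage 2: overshoot 17.4 dB → 17.4/10 = 1.74 dB → -21.66 dBFS.
Stage 3: below threshold (-21.66 ≤ -7.5); passes unchanged; output -21.66 dBFS.

-21.66 dBFS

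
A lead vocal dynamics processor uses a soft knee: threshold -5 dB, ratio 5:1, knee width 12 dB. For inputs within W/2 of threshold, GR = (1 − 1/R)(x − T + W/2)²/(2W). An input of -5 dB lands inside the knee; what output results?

-6.2 dB

x − T + W/2 = -5 − (-5) + 6 = 6.
GR = (1 − 1/5) × 6² / 24 = 0.8 × 36 / 24 = 1.2 dB.
Output = -5 − 1.2 = -6.2 dB.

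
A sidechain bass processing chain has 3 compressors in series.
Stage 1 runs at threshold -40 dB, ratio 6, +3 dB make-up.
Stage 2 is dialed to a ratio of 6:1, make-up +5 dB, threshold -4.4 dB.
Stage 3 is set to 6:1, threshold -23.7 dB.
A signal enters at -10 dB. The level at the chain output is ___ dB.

-27 dB

Stage 1: -10 dB is 30 dB over -40 dB; at 6:1 that becomes 5 dB over, giving -35 dB; +3 dB make-up → -32 dB.
Stage 2: -32 dB is at or below the -4.4 dB threshold — no compression; make-up brings it to -27 dB.
Stage 3: -27 dB ≤ -23.7 dB, so stage 3 doesn't engage; output -27 dB.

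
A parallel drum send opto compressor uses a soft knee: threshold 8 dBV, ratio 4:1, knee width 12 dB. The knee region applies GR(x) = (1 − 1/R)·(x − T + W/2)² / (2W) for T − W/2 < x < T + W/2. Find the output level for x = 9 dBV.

7.46875 dBV

x − T + W/2 = 9 − 8 + 6 = 7.
GR = (1 − 1/4) × 7² / 24 = 0.75 × 49 / 24 = 1.53125 dB.
Output = 9 − 1.53125 = 7.46875 dBV.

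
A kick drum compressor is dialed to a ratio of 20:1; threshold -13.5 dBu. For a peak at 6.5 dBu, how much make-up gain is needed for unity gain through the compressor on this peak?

Without make-up, output = threshold + overshoot/20 = -13.5 + 1 = -12.5 dBu.
Gap to target: 19 dB.

19 dB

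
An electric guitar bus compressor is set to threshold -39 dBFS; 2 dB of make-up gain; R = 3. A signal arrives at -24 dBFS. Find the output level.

-24 dBFS sits 15 dB over threshold.
At 3:1 the overshoot is divided by 3, leaving 5 dB above threshold.
So the level is -39 + 5 = -34 dBFS; make-up adds 2 dB, giving -32 dBFS.

-32 dBFS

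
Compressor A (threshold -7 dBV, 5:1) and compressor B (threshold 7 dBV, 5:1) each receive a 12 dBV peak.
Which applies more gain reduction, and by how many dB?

A, by 11.2 dB

A: GR = 19 − 19/5 = 15.2 dB.
B: GR = 5 − 5/5 = 4 dB.
A applies 11.2 dB more gain reduction.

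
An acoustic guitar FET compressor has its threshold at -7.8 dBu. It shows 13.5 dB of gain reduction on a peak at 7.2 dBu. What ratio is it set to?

Input overshoot = 7.2 − (-7.8) = 15 dB.
Output overshoot = 15 − 13.5 = 1.5 dB.
Ratio = input overshoot / output overshoot = 15 / 1.5 = 10.

10:1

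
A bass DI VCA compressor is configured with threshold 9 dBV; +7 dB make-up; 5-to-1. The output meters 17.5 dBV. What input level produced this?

Stripping the +7 dB make-up gives 10.5 dBV at the gain stage.
That's 1.5 dB above the 9 dBV threshold.
Input overshoot = R × output overshoot = 7.5 dB → input = 9 + 7.5 = 16.5 dBV.

16.5 dBV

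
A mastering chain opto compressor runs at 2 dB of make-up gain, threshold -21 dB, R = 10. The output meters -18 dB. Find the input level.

-11 dB

Before make-up, the level was -18 − 2 = -20 dB.
The compressed level sits -20 − (-21) = 1 dB over threshold.
Input overshoot = R × output overshoot = 10 dB → input = -21 + 10 = -11 dB.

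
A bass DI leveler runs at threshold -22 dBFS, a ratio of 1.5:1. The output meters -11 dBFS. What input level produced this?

-5.5 dBFS

The compressed level sits -11 − (-22) = 11 dB over threshold.
Before 1.5:1 compression the overshoot was 11 × 1.5 = 16.5 dB, so input = -22 + 16.5 = -5.5 dBFS.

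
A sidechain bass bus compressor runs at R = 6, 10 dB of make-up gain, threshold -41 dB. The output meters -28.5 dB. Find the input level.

Before make-up, the level was -28.5 − 10 = -38.5 dB.
Post-compression overshoot = -38.5 − (-41) = 2.5 dB.
Before 6:1 compression the overshoot was 2.5 × 6 = 15 dB, so input = -41 + 15 = -26 dB.

-26 dB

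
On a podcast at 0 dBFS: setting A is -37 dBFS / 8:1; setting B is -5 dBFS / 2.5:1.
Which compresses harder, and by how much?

A, by 29.375 dB

A: GR = 37 − 37/8 = 32.375 dB.
B: GR = 5 − 5/2.5 = 3 dB.
A applies 29.375 dB more gain reduction.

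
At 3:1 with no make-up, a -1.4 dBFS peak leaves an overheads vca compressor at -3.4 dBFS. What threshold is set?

-4.4 dBFS

Input is 3 dB above T (since output overshoot × R = input overshoot: (-3.4 − T)·3 = -1.4 − T gives T = -4.4 dBFS).
Check: -4.4 + (-1.4 − (-4.4))/3 = -4.4 + 1 = -3.4 dBFS. ✓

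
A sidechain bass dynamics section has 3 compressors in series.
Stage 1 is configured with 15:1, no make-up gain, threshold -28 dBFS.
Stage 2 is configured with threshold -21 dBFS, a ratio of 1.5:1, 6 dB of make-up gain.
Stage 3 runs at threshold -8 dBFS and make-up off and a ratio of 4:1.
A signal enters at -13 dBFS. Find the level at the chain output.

-21 dBFS

Stage 1: overshoot 15 dB → 15/15 = 1 dB → -27 dBFS.
Stage 2: -27 dBFS is at or below the -21 dBFS threshold — no compression; make-up brings it to -21 dBFS.
Stage 3: below threshold (-21 ≤ -8); passes unchanged; output -21 dBFS.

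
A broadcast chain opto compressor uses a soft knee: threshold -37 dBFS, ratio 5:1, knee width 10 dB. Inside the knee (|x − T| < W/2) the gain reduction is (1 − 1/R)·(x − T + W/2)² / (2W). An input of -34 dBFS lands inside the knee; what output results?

-36.56 dBFS

x − T + W/2 = -34 − (-37) + 5 = 8.
GR = (1 − 1/5) × 8² / 20 = 0.8 × 64 / 20 = 2.56 dB.
Output = -34 − 2.56 = -36.56 dBFS.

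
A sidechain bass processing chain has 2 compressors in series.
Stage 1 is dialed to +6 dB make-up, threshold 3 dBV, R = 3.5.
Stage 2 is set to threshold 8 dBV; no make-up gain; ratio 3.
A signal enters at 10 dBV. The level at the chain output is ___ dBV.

Stage 1: 7 dB above 3 dBV, reduced 3.5:1 to 2 dB above → 5 dBV; +6 dB make-up → 11 dBV.
Stage 2: 3 dB above 8 dBV, reduced 3:1 to 1 dB above → 9 dBV.

9 dBV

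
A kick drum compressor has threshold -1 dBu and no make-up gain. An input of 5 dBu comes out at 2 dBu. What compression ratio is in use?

2:1

Input overshoot = 5 − (-1) = 6 dB; output overshoot = 2 − (-1) = 3 dB.
Ratio = 6 / 3 = 2.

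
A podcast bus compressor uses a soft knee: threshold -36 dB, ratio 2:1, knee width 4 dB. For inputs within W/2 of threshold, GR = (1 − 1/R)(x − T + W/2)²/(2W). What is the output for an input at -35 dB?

x − T + W/2 = -35 − (-36) + 2 = 3.
GR = (1 − 1/2) × 3² / 8 = 0.5 × 9 / 8 = 0.5625 dB.
Output = -35 − 0.5625 = -35.5625 dB.

-35.5625 dB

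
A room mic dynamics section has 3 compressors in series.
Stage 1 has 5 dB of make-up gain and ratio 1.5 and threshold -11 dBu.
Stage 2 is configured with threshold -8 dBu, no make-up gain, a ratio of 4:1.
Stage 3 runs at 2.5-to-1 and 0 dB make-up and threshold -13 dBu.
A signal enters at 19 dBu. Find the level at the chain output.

Stage 1: overshoot 30 dB → 30/1.5 = 20 dB → 9 dBu; +5 dB make-up → 14 dBu.
Stage 2: 22 dB above -8 dBu, reduced 4:1 to 5.5 dB above → -2.5 dBu.
Stage 3: -2.5 dBu is 10.5 dB over -13 dBu; at 2.5:1 that becomes 4.2 dB over, giving -8.8 dBu.

-8.8 dBu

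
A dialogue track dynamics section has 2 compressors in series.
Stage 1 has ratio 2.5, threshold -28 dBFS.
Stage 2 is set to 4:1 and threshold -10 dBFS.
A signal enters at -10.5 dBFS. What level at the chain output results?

Stage 1: overshoot 17.5 dB → 17.5/2.5 = 7 dB → -21 dBFS.
Stage 2: below threshold (-21 ≤ -10); passes unchanged; output -21 dBFS.

-21 dBFS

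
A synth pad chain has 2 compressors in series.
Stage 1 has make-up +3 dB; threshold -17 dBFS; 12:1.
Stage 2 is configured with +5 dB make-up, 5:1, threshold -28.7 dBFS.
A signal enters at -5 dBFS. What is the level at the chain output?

Stage 1: -5 dBFS is 12 dB over -17 dBFS; at 12:1 that becomes 1 dB over, giving -16 dBFS; +3 dB make-up → -13 dBFS.
Stage 2: 15.7 dB above -28.7 dBFS, reduced 5:1 to 3.14 dB above → -25.56 dBFS; +5 dB make-up → -20.56 dBFS.

-20.56 dBFS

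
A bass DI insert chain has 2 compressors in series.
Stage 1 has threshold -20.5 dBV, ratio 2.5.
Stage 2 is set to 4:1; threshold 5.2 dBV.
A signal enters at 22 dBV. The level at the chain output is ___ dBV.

-3.5 dBV

Stage 1: overshoot 42.5 dB → 42.5/2.5 = 17 dB → -3.5 dBV.
Stage 2: below threshold (-3.5 ≤ 5.2); passes unchanged; output -3.5 dBV.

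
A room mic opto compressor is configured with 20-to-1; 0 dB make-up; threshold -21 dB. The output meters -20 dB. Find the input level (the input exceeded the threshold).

-1 dB

Post-compression overshoot = -20 − (-21) = 1 dB.
Undo the ratio: input overshoot = 1 × 20 = 20 dB, giving input = -1 dB.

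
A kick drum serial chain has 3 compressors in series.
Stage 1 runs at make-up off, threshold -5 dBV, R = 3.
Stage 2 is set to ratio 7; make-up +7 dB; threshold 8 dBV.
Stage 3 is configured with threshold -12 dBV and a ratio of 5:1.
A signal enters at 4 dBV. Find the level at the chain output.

-8.6 dBV

Stage 1: 4 dBV is 9 dB over -5 dBV; at 3:1 that becomes 3 dB over, giving -2 dBV.
Stage 2: below threshold (-2 ≤ 8); passes unchanged; make-up brings it to 5 dBV.
Stage 3: 5 dBV is 17 dB over -12 dBV; at 5:1 that becomes 3.4 dB over, giving -8.6 dBV.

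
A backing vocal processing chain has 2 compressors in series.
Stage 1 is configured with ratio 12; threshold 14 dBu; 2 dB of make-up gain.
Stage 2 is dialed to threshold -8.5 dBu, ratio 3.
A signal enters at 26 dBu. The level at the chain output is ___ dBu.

Stage 1: 26 dBu is 12 dB over 14 dBu; at 12:1 that becomes 1 dB over, giving 15 dBu; +2 dB make-up → 17 dBu.
Stage 2: 25.5 dB above -8.5 dBu, reduced 3:1 to 8.5 dB above → 0 dBu.

0 dBu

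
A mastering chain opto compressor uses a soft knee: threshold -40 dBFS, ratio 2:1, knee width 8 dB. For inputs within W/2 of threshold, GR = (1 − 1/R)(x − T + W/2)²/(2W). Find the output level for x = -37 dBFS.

-38.53125 dBFS

x − T + W/2 = -37 − (-40) + 4 = 7.
GR = (1 − 1/2) × 7² / 16 = 0.5 × 49 / 16 = 1.53125 dB.
Output = -37 − 1.53125 = -38.53125 dBFS.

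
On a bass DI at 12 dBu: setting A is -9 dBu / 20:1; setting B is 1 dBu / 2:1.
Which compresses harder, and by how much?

A, by 14.45 dB

A: 21 dB over, compressed to 1.05 dB over, so 19.95 dB of GR.
B: 11 dB over, compressed to 5.5 dB over, so 5.5 dB of GR.
Difference: 14.45 dB in favour of A.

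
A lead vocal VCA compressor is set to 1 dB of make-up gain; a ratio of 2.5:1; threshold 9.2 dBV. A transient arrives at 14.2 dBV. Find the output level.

12.2 dBV

14.2 dBV sits 5 dB over threshold.
At 2.5:1 the overshoot is divided by 2.5, leaving 2 dB above threshold.
That puts the output at 11.2 dBV; make-up adds 1 dB, giving 12.2 dBV.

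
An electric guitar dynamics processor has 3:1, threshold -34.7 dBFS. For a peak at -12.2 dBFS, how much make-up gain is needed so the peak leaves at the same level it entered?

15 dB

Without make-up, output = threshold + overshoot/3 = -34.7 + 7.5 = -27.2 dBFS.
Gap to target: 15 dB.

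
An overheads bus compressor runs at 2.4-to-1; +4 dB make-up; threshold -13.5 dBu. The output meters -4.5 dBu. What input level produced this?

-1.5 dBu

Before make-up, the level was -4.5 − 4 = -8.5 dBu.
Post-compression overshoot = -8.5 − (-13.5) = 5 dB.
Undo the ratio: input overshoot = 5 × 2.4 = 12 dB, giving input = -1.5 dBu.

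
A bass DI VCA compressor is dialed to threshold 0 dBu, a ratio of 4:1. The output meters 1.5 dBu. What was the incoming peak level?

That's 1.5 dB above the 0 dBu threshold.
Before 4:1 compression the overshoot was 1.5 × 4 = 6 dB, so input = 0 + 6 = 6 dBu.

6 dBu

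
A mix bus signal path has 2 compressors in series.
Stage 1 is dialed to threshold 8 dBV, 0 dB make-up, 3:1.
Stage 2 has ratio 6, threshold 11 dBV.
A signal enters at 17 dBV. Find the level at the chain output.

Stage 1: 17 dBV is 9 dB over 8 dBV; at 3:1 that becomes 3 dB over, giving 11 dBV.
Stage 2: 11 dBV is at or below the 11 dBV threshold — no compression; output 11 dBV.

11 dBV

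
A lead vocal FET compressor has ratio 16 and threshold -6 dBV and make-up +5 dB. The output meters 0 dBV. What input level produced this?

Stripping the +5 dB make-up gives -5 dBV at the gain stage.
The compressed level sits -5 − (-6) = 1 dB over threshold.
Undo the ratio: input overshoot = 1 × 16 = 16 dB, giving input = 10 dBV.

10 dBV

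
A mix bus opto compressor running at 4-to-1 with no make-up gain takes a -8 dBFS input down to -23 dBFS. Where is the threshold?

-28 dBFS

Gain reduction = -8 − (-23) = 15 dB; output overshoot = GR / (R − 1) = 15 / 3 = 5 dB.
Threshold = output − output overshoot = -23 − 5 = -28 dBFS.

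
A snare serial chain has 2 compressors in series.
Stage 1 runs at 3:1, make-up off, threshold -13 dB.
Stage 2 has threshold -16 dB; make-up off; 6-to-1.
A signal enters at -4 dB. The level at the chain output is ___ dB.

-15 dB

Stage 1: 9 dB above -13 dB, reduced 3:1 to 3 dB above → -10 dB.
Stage 2: 6 dB above -16 dB, reduced 6:1 to 1 dB above → -15 dB.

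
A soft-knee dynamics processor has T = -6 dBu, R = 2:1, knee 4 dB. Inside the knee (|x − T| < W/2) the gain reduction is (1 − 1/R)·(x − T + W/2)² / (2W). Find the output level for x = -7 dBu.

-7.0625 dBu

x − T + W/2 = -7 − (-6) + 2 = 1.
GR = (1 − 1/2) × 1² / 8 = 0.5 × 1 / 8 = 0.0625 dB.
Output = -7 − 0.0625 = -7.0625 dBu.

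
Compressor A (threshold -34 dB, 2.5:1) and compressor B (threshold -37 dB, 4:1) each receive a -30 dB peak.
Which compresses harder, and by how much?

A: overshoot 4 dB → output overshoot 1.6 dB → GR 2.4 dB.
B: overshoot 7 dB → output overshoot 1.75 dB → GR 5.25 dB.
Difference: 2.85 dB in favour of B.

B, by 2.85 dB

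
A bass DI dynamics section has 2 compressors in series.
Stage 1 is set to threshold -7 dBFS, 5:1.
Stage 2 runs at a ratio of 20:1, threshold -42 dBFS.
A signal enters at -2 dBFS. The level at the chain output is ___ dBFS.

-40.2 dBFS

Stage 1: 5 dB above -7 dBFS, reduced 5:1 to 1 dB above → -6 dBFS.
Stage 2: -6 dBFS is 36 dB over -42 dBFS; at 20:1 that becomes 1.8 dB over, giving -40.2 dBFS.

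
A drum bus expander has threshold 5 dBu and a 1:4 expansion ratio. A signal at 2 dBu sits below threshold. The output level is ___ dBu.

Undershoot = 5 − 2 = 3 dB.
At 1:4, that expands to 12 dB under threshold.
Output = 5 − 12 = -7 dBu.

-7 dBu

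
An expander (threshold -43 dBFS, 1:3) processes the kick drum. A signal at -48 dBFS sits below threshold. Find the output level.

The input is 5 dB below the -43 dBFS threshold.
A 1:3 expander multiplies undershoot by 3: 5 × 3 = 15 dB below threshold.
Output = -43 − 15 = -58 dBFS.

-58 dBFS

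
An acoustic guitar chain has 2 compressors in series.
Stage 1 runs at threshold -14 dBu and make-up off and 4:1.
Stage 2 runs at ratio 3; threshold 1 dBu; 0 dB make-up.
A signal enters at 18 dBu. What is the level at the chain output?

Stage 1: overshoot 32 dB → 32/4 = 8 dB → -6 dBu.
Stage 2: below threshold (-6 ≤ 1); passes unchanged; output -6 dBu.

-6 dBu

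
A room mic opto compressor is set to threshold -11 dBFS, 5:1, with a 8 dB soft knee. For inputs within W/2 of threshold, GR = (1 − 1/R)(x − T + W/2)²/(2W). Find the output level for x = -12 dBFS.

x − T + W/2 = -12 − (-11) + 4 = 3.
GR = (1 − 1/5) × 3² / 16 = 0.8 × 9 / 16 = 0.45 dB.
Output = -12 − 0.45 = -12.45 dBFS.

-12.45 dBFS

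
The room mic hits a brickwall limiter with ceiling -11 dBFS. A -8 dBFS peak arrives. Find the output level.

A brickwall limiter is an ∞:1 compressor: any input above the ceiling is clamped to -11 dBFS.

-11 dBFS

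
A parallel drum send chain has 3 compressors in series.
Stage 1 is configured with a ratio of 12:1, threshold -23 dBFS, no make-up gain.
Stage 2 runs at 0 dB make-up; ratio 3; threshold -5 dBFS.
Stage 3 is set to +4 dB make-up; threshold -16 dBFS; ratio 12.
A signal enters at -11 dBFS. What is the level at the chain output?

-18 dBFS

Stage 1: 12 dB above -23 dBFS, reduced 12:1 to 1 dB above → -22 dBFS.
Stage 2: -22 dBFS ≤ -5 dBFS, so stage 2 doesn't engage; output -22 dBFS.
Stage 3: -22 dBFS is at or below the -16 dBFS threshold — no compression; make-up brings it to -18 dBFS.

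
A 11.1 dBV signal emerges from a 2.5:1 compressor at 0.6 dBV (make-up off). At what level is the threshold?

Let T be the threshold. Output overshoot = (input overshoot)/R, so 0.6 − T = (11.1 − T)/2.5.
2.5·(0.6 − T) = 11.1 − T → 1.5·T = 1.5 − 11.1 = -9.6.
T = -9.6/1.5 = -6.4 dBV.

-6.4 dBV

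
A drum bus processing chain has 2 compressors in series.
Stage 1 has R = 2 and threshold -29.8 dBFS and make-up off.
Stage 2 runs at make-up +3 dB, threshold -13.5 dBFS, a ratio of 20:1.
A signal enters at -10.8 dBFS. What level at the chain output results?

Stage 1: overshoot 19 dB → 19/2 = 9.5 dB → -20.3 dBFS.
Stage 2: -20.3 dBFS ≤ -13.5 dBFS, so stage 2 doesn't engage; make-up brings it to -17.3 dBFS.

-17.3 dBFS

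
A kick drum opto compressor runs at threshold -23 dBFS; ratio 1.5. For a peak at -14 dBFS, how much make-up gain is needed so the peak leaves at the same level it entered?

3 dB

The peak compresses to -23 + 9/1.5 = -17 dBFS.
To reach -14 dBFS requires -14 − (-17) = 3 dB of make-up.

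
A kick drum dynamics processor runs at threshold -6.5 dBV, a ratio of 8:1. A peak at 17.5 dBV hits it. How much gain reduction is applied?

21 dB

Overshoot = 17.5 − (-6.5) = 24 dB.
After 8:1 compression the overshoot becomes 24/8 = 3 dB.
GR = overshoot in − overshoot out = 24 − 3 = 21 dB.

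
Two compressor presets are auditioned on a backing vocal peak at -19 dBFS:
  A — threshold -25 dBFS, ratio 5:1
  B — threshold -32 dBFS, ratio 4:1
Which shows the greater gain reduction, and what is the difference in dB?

B, by 4.95 dB

A: GR = 6 − 6/5 = 4.8 dB.
B: GR = 13 − 13/4 = 9.75 dB.
B reduces 4.95 dB more.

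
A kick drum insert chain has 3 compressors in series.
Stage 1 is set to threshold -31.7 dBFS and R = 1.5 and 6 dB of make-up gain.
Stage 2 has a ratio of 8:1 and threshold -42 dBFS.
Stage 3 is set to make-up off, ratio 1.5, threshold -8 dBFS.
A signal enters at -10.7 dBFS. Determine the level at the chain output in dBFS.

-38.2125 dBFS

Stage 1: -10.7 dBFS is 21 dB over -31.7 dBFS; at 1.5:1 that becomes 14 dB over, giving -17.7 dBFS; +6 dB make-up → -11.7 dBFS.
Stage 2: overshoot 30.3 dB → 30.3/8 = 3.7875 dB → -38.2125 dBFS.
Stage 3: below threshold (-38.2125 ≤ -8); passes unchanged; output -38.2125 dBFS.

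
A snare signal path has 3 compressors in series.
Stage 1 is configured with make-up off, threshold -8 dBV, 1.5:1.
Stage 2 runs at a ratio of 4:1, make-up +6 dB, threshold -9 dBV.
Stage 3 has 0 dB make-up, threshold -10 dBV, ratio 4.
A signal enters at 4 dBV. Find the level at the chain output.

Stage 1: 12 dB above -8 dBV, reduced 1.5:1 to 8 dB above → 0 dBV.
Stage 2: 9 dB above -9 dBV, reduced 4:1 to 2.25 dB above → -6.75 dBV; +6 dB make-up → -0.75 dBV.
Stage 3: 9.25 dB above -10 dBV, reduced 4:1 to 2.3125 dB above → -7.6875 dBV.

-7.6875 dBV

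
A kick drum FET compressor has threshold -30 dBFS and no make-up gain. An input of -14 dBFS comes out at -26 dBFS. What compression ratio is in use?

Input overshoot = -14 − (-30) = 16 dB; output overshoot = -26 − (-30) = 4 dB.
Ratio = 16 / 4 = 4.

4:1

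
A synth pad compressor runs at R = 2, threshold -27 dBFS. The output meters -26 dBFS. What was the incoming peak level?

-25 dBFS

Post-compression overshoot = -26 − (-27) = 1 dB.
Before 2:1 compression the overshoot was 1 × 2 = 2 dB, so input = -27 + 2 = -25 dBFS.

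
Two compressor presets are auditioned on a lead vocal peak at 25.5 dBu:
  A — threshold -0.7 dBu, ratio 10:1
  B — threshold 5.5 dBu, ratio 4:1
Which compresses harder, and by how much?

A, by 8.58 dB

A: GR = 26.2 − 26.2/10 = 23.58 dB.
B: GR = 20 − 20/4 = 15 dB.
Difference: 8.58 dB in favour of A.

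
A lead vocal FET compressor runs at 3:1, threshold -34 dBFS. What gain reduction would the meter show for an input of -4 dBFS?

20 dB

The signal is 30 dB above threshold.
At 3:1, output sits 30/3 = 10 dB above threshold.
GR = overshoot in − overshoot out = 30 − 10 = 20 dB.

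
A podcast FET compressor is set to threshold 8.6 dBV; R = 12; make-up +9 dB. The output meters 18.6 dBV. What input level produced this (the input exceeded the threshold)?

20.6 dBV

Stripping the +9 dB make-up gives 9.6 dBV at the gain stage.
The compressed level sits 9.6 − 8.6 = 1 dB over threshold.
Before 12:1 compression the overshoot was 1 × 12 = 12 dB, so input = 8.6 + 12 = 20.6 dBV.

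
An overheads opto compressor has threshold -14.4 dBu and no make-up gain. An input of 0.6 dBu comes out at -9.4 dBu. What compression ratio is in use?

3:1

Input overshoot = 0.6 − (-14.4) = 15 dB; output overshoot = -9.4 − (-14.4) = 5 dB.
Ratio = 15 / 5 = 3.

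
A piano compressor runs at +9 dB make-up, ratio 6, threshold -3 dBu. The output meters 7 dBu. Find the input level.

Remove make-up: 7 − 9 = -2 dBu.
The compressed level sits -2 − (-3) = 1 dB over threshold.
Before 6:1 compression the overshoot was 1 × 6 = 6 dB, so input = -3 + 6 = 3 dBu.

3 dBu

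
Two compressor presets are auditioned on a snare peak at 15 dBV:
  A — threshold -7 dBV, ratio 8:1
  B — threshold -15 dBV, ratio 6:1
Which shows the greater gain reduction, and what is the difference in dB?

B, by 5.75 dB

A: 22 dB over, compressed to 2.75 dB over, so 19.25 dB of GR.
B: 30 dB over, compressed to 5 dB over, so 25 dB of GR.
B applies 5.75 dB more gain reduction.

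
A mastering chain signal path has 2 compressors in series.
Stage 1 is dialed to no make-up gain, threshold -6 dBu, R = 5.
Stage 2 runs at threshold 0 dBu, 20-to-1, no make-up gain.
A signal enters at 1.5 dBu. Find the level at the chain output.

-4.5 dBu

Stage 1: overshoot 7.5 dB → 7.5/5 = 1.5 dB → -4.5 dBu.
Stage 2: -4.5 dBu is at or below the 0 dBu threshold — no compression; output -4.5 dBu.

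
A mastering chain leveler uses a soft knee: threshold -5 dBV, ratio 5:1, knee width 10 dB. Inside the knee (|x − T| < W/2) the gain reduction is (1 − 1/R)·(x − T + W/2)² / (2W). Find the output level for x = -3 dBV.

-4.96 dBV

x − T + W/2 = -3 − (-5) + 5 = 7.
GR = (1 − 1/5) × 7² / 20 = 0.8 × 49 / 20 = 1.96 dB.
Output = -3 − 1.96 = -4.96 dBV.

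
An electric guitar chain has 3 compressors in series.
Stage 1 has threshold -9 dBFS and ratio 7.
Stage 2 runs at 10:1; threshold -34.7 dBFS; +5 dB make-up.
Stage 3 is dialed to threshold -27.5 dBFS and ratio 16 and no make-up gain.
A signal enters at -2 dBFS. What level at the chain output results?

-27.470625 dBFS

Stage 1: overshoot 7 dB → 7/7 = 1 dB → -8 dBFS.
Stage 2: -8 dBFS is 26.7 dB over -34.7 dBFS; at 10:1 that becomes 2.67 dB over, giving -32.03 dBFS; +5 dB make-up → -27.03 dBFS.
Stage 3: overshoot 0.47 dB → 0.47/16 = 0.029375 dB → -27.470625 dBFS.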